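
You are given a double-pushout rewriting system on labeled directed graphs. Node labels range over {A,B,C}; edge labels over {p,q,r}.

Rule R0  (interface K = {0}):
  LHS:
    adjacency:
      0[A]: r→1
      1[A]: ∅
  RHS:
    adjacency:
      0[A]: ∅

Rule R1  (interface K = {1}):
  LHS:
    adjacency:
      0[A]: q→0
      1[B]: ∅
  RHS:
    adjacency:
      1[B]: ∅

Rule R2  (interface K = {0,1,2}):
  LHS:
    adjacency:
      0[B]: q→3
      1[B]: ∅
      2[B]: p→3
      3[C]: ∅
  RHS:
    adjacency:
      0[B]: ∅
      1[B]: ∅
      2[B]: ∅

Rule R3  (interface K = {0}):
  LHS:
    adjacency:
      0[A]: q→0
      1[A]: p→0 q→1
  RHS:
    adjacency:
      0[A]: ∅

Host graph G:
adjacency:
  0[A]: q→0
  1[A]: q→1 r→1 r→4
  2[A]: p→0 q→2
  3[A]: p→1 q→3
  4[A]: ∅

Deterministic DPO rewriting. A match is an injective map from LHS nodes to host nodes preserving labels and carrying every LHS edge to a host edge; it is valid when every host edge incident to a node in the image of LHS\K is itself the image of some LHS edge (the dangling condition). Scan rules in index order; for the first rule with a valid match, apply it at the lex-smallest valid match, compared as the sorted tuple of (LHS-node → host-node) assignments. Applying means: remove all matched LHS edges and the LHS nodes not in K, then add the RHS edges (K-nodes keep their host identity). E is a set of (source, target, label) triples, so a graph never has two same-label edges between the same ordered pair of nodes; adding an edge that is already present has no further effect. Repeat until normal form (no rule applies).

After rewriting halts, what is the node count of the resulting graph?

[0] host  ⇒  5 nodes, 8 edges  {0-q->0 1-q->1 1-r->1 1-r->4 2-p->0 2-q->2 3-p->1 3-q->3}
[1] R0 @ {0↦1, 1↦4}  ⇒  4 nodes, 7 edges  {0-q->0 1-q->1 1-r->1 2-p->0 2-q->2 3-p->1 3-q->3}
[2] R3 @ {0↦0, 1↦2}  ⇒  3 nodes, 4 edges  {1-q->1 1-r->1 3-p->1 3-q->3}
[3] R3 @ {0↦1, 1↦3}  ⇒  2 nodes, 1 edges  {1-r->1}
halt: no rule applies after step 3
NF nodes: {0:A, 1:A}

Answer: 2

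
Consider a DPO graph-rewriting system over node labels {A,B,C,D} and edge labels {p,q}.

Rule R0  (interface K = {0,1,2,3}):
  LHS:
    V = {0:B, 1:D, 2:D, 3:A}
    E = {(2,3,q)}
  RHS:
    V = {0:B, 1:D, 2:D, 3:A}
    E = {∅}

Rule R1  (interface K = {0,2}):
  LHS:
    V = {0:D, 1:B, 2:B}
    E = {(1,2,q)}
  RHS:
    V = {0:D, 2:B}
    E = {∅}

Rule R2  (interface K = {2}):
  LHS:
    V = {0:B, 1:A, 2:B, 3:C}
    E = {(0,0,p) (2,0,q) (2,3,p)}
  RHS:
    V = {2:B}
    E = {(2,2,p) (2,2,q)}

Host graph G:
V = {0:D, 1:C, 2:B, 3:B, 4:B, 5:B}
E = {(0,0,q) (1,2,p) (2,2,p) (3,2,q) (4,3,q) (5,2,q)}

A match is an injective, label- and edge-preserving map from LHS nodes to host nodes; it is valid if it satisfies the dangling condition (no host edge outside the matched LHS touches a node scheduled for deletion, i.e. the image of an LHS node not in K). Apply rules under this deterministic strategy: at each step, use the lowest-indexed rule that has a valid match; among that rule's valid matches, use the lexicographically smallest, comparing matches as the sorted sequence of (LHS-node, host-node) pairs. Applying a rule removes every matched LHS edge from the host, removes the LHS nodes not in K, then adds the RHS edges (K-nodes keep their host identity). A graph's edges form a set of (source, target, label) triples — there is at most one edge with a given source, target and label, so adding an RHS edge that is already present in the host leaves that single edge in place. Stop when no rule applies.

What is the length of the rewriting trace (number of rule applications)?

[0] host  ⇒  6 nodes, 6 edges  {0-q->0 1-p->2 2-p->2 3-q->2 4-q->3 5-q->2}
[1] R1 @ {0↦0, 1↦4, 2↦3}  ⇒  5 nodes, 5 edges  {0-q->0 1-p->2 2-p->2 3-q->2 5-q->2}
[2] R1 @ {0↦0, 1↦3, 2↦2}  ⇒  4 nodes, 4 edges  {0-q->0 1-p->2 2-p->2 5-q->2}
[3] R1 @ {0↦0, 1↦5, 2↦2}  ⇒  3 nodes, 3 edges  {0-q->0 1-p->2 2-p->2}
final graph: no rule applies after step 3

Answer: 3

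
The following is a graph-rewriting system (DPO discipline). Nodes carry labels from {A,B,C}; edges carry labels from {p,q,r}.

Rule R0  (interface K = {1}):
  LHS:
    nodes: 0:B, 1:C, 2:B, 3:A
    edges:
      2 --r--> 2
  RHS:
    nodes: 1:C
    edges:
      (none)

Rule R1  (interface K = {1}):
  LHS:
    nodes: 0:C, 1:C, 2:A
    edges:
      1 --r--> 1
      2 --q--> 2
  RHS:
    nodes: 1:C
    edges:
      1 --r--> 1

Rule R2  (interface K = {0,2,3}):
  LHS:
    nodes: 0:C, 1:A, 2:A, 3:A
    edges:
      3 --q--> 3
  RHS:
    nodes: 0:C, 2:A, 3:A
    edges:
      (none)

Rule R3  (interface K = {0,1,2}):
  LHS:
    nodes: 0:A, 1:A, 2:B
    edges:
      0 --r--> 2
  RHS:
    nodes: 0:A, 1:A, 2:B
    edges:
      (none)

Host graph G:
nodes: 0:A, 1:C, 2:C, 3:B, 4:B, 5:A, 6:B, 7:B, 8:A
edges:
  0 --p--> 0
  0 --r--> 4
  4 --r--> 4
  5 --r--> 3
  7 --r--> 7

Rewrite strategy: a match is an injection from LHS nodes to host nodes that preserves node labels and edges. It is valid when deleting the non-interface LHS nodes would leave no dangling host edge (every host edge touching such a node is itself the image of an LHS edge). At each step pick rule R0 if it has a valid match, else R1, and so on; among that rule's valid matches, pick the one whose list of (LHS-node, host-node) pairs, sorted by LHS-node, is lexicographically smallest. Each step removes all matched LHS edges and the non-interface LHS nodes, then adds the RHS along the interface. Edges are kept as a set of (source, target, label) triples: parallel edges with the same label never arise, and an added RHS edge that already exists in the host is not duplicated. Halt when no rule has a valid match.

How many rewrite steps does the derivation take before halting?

initial: |V|=9 |E|=5  E = 0-p->0 0-r->4 4-r->4 5-r->3 7-r->7
step 1: apply R0 at {0↦6, 1↦1, 2↦7, 3↦8}  → |V|=6 |E|=4  E = 0-p->0 0-r->4 4-r->4 5-r->3
step 2: apply R3 at {0↦0, 1↦5, 2↦4}  → |V|=6 |E|=3  E = 0-p->0 4-r->4 5-r->3
step 3: apply R3 at {0↦5, 1↦0, 2↦3}  → |V|=6 |E|=2  E = 0-p->0 4-r->4
step 4: apply R0 at {0↦3, 1↦1, 2↦4, 3↦5}  → |V|=3 |E|=1  E = 0-p->0
normal form: no rule applies after step 4

Answer: 4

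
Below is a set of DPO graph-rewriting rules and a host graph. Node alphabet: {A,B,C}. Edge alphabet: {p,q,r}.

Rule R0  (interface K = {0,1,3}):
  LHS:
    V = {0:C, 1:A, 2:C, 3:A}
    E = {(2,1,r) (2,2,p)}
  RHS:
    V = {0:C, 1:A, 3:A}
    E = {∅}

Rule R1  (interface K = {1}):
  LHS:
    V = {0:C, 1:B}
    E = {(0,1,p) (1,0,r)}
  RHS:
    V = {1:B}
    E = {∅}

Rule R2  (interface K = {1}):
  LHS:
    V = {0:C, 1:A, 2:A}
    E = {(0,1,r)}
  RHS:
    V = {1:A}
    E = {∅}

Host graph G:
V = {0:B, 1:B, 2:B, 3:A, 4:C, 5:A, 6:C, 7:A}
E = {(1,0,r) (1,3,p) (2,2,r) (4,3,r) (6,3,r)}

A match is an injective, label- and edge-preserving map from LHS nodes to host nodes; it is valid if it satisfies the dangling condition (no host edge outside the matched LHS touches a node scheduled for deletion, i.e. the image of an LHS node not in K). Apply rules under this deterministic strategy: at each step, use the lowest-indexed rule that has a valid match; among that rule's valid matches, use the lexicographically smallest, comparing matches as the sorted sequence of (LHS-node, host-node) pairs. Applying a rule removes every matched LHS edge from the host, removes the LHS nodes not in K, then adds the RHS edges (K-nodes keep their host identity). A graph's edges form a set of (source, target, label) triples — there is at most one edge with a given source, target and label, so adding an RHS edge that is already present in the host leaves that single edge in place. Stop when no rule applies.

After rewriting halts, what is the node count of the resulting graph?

start.  V:8 E:5  edges: 1-r->0 1-p->3 2-r->2 4-r->3 6-r->3
1. fire R2 via {0↦4, 1↦3, 2↦5}  →  V:6 E:4  edges: 1-r->0 1-p->3 2-r->2 6-r->3
2. fire R2 via {0↦6, 1↦3, 2↦7}  →  V:4 E:3  edges: 1-r->0 1-p->3 2-r->2
normal form: no rule applies after step 2
NF nodes: {0:B, 1:B, 2:B, 3:A}

Answer: 4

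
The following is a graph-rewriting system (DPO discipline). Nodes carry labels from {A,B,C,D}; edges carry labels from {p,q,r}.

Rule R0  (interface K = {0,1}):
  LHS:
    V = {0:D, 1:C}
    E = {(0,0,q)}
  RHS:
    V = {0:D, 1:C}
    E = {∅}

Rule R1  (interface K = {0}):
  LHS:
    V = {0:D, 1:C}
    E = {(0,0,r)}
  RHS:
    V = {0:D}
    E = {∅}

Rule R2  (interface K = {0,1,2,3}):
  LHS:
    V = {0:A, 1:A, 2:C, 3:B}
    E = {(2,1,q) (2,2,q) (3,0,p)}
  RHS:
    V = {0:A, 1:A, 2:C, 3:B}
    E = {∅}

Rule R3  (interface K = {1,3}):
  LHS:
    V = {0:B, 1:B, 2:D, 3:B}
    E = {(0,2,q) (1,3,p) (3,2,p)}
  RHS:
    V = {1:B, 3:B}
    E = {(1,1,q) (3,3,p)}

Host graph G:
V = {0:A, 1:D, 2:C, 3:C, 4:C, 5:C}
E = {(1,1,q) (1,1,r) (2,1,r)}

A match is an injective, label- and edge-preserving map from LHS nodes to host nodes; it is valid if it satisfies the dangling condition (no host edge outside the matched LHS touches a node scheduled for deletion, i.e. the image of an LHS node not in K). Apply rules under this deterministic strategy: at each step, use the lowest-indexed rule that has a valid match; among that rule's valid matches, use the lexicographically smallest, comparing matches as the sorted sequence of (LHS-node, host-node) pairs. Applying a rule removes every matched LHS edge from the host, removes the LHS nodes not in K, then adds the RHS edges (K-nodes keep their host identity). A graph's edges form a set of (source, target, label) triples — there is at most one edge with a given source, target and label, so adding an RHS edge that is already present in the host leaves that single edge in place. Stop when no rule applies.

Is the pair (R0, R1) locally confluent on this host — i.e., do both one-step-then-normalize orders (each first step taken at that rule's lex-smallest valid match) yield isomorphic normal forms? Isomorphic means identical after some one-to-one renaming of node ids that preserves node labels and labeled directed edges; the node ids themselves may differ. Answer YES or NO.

Answer: YES

Derivation:
branch R0-first: apply at {0↦1, 1↦2} → |E|=2, then 1 more step(s) → NF |V|=5 |E|=1 V={0:A, 1:D, 2:C, 4:C, 5:C} E=2-r->1
branch R1-first: apply at {0↦1, 1↦3} → |E|=2, then 1 more step(s) → NF |V|=5 |E|=1 V={0:A, 1:D, 2:C, 4:C, 5:C} E=2-r->1
graphs isomorphic (equal up to label-preserving node renaming)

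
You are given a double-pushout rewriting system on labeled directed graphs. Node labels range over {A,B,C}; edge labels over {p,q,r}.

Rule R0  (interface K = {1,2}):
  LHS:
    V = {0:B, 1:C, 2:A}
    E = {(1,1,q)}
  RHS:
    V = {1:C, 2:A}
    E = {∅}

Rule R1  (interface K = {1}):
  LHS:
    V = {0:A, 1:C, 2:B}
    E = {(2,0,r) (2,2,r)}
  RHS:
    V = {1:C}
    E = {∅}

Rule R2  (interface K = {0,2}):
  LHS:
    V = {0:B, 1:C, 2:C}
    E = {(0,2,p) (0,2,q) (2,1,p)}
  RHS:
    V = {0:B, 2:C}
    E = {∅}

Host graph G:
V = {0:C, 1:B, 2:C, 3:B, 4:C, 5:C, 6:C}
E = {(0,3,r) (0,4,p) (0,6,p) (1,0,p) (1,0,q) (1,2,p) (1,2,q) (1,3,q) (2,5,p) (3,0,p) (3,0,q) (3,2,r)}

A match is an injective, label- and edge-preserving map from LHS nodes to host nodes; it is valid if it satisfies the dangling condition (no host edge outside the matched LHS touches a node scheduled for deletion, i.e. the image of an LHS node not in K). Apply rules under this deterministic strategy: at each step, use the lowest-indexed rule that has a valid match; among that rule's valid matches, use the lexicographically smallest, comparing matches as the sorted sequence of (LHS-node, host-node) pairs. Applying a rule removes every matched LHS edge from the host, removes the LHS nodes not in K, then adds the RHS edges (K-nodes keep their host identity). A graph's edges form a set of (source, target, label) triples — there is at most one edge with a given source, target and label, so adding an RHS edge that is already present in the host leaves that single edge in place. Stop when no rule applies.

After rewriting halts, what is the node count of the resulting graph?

[0] host  ⇒  7 nodes, 12 edges  {0-r->3 0-p->4 0-p->6 1-p->0 1-q->0 1-p->2 1-q->2 1-q->3 2-p->5 3-p->0 3-q->0 3-r->2}
[1] R2 @ {0↦1, 1↦4, 2↦0}  ⇒  6 nodes, 9 edges  {0-r->3 0-p->6 1-p->2 1-q->2 1-q->3 2-p->5 3-p->0 3-q->0 3-r->2}
[2] R2 @ {0↦1, 1↦5, 2↦2}  ⇒  5 nodes, 6 edges  {0-r->3 0-p->6 1-q->3 3-p->0 3-q->0 3-r->2}
[3] R2 @ {0↦3, 1↦6, 2↦0}  ⇒  4 nodes, 3 edges  {0-r->3 1-q->3 3-r->2}
final graph: no rule applies after step 3
NF nodes: {0:C, 1:B, 2:C, 3:B}

Answer: 4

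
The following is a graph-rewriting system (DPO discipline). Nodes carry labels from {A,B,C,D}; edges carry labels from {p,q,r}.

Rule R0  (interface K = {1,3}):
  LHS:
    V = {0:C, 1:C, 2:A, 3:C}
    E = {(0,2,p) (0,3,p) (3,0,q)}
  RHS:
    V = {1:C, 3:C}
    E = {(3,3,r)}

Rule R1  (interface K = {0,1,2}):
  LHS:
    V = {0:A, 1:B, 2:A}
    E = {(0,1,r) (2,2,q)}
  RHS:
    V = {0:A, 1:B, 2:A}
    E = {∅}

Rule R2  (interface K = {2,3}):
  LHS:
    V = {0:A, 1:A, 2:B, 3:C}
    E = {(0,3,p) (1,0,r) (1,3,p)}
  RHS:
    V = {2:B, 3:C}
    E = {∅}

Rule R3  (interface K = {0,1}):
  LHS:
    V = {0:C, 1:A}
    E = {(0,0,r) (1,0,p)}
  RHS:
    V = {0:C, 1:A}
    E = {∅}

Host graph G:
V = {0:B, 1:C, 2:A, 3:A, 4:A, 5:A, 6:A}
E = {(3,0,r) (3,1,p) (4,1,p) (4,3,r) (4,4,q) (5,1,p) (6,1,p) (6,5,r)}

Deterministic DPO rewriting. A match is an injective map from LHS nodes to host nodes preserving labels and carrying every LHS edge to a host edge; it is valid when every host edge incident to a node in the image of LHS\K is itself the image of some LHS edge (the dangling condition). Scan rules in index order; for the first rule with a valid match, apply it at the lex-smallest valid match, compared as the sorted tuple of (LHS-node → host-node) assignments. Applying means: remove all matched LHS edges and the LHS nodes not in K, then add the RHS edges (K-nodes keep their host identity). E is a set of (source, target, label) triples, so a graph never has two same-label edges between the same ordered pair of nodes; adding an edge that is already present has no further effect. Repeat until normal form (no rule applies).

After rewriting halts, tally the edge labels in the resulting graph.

[0] host  ⇒  7 nodes, 8 edges  {3-r->0 3-p->1 4-p->1 4-r->3 4-q->4 5-p->1 6-p->1 6-r->5}
[1] R1 @ {0↦3, 1↦0, 2↦4}  ⇒  7 nodes, 6 edges  {3-p->1 4-p->1 4-r->3 5-p->1 6-p->1 6-r->5}
[2] R2 @ {0↦3, 1↦4, 2↦0, 3↦1}  ⇒  5 nodes, 3 edges  {5-p->1 6-p->1 6-r->5}
[3] R2 @ {0↦5, 1↦6, 2↦0, 3↦1}  ⇒  3 nodes, 0 edges  {∅}
normal form: no rule applies after step 3
NF edges: []

Answer: (no edges)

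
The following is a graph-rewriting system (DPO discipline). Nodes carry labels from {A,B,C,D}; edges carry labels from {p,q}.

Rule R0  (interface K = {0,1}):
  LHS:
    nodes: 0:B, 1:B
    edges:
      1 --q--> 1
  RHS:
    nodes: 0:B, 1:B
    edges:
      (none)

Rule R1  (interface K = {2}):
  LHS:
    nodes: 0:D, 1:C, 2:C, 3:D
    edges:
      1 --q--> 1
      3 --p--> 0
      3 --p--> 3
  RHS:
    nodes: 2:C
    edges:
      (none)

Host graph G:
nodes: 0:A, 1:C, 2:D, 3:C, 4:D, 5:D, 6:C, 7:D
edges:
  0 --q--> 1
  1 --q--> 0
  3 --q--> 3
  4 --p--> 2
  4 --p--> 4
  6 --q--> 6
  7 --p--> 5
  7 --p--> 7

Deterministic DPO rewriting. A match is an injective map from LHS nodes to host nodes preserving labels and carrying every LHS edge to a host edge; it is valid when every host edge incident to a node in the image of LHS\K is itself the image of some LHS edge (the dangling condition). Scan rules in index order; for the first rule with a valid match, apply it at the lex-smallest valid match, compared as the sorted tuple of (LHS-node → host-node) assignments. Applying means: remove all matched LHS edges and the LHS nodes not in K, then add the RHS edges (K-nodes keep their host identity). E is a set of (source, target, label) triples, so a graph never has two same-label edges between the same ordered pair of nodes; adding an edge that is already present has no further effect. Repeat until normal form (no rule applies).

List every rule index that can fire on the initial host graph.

Answer: [R1]

Derivation:
R0: no valid match — LHS pattern not found
R1: 8 valid matches — {0↦2, 1↦3, 2↦1, 3↦4}, {0↦2, 1↦3, 2↦6, 3↦4}, {0↦2, 1↦6, 2↦1, 3↦4} (+5 more)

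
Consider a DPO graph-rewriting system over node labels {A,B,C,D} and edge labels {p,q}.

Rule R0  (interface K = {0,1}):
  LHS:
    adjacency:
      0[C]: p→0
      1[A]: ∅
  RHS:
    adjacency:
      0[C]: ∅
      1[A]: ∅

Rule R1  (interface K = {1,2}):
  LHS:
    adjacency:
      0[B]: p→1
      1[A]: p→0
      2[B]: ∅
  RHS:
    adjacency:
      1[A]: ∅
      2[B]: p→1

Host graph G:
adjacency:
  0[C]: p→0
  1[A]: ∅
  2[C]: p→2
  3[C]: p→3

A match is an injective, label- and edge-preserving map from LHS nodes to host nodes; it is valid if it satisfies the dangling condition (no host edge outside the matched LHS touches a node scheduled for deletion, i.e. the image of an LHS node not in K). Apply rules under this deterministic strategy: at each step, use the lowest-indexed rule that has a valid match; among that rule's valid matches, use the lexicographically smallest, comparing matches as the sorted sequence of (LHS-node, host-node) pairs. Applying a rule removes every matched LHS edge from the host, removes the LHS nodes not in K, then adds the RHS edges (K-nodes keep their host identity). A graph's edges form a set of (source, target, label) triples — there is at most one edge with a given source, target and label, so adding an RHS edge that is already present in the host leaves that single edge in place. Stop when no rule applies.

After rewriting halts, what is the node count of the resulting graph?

start.  V:4 E:3  edges: 0-p->0 2-p->2 3-p->3
1. fire R0 via {0↦0, 1↦1}  →  V:4 E:2  edges: 2-p->2 3-p->3
2. fire R0 via {0↦2, 1↦1}  →  V:4 E:1  edges: 3-p->3
3. fire R0 via {0↦3, 1↦1}  →  V:4 E:0  edges: ∅
halt: no rule applies after step 3
NF nodes: {0:C, 1:A, 2:C, 3:C}

Answer: 4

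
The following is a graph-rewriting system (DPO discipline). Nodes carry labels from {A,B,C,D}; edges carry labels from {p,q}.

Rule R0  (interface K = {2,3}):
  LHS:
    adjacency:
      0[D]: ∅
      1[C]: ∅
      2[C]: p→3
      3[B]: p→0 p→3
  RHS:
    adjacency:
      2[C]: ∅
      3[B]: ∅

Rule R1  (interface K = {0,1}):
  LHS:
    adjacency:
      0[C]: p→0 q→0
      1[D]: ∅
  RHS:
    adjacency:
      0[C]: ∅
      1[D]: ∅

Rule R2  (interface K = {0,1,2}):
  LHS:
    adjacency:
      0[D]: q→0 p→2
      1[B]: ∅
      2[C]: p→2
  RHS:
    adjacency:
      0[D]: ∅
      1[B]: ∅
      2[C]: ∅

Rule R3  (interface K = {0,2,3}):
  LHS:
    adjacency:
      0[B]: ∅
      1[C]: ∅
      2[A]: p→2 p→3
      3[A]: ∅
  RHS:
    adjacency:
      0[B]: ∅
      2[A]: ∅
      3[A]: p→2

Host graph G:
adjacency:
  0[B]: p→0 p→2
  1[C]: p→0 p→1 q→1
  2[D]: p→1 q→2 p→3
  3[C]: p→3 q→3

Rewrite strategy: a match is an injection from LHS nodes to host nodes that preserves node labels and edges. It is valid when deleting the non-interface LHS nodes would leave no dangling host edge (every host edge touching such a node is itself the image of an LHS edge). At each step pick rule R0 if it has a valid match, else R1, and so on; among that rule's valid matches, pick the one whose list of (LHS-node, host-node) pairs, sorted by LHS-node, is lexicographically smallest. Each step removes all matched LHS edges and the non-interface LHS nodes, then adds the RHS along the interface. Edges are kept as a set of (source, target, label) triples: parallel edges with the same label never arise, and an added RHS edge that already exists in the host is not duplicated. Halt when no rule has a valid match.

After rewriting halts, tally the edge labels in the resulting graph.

Answer: p:5 q:1

Derivation:
start.  V:4 E:10  edges: 0-p->0 0-p->2 1-p->0 1-p->1 1-q->1 2-p->1 2-q->2 2-p->3 3-p->3 3-q->3
1. fire R1 via {0↦1, 1↦2}  →  V:4 E:8  edges: 0-p->0 0-p->2 1-p->0 2-p->1 2-q->2 2-p->3 3-p->3 3-q->3
2. fire R1 via {0↦3, 1↦2}  →  V:4 E:6  edges: 0-p->0 0-p->2 1-p->0 2-p->1 2-q->2 2-p->3
normal form: no rule applies after step 2
NF edges: [(0, 0, 'p'), (0, 2, 'p'), (1, 0, 'p'), (2, 1, 'p'), (2, 2, 'q'), (2, 3, 'p')]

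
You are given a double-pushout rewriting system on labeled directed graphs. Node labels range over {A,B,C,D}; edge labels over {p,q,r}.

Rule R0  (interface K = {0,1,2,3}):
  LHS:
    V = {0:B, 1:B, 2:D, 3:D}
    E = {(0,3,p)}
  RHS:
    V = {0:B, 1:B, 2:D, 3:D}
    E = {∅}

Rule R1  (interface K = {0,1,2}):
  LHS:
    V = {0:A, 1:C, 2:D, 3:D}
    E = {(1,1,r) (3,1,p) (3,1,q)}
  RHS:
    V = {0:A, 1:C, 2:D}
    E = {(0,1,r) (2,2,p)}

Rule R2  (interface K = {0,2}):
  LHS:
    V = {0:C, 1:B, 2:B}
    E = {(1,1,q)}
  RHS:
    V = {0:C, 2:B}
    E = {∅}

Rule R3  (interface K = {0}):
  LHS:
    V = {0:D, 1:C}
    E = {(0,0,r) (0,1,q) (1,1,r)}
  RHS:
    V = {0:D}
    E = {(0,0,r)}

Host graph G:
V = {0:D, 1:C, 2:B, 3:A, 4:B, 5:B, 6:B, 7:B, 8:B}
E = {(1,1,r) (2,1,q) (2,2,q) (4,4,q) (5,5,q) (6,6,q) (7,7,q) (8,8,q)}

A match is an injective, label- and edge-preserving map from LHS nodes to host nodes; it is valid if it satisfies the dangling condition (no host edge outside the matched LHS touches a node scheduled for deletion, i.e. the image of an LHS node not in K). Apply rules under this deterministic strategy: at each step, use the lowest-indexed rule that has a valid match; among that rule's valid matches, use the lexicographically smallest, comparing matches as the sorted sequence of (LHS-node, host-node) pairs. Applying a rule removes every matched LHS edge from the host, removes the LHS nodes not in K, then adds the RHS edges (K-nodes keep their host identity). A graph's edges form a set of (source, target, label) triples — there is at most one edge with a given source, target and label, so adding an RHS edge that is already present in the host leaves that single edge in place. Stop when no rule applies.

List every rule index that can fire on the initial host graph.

Answer: [R2]

Derivation:
R0: no valid match — LHS pattern not found
R1: no valid match — LHS pattern not found
R2: 25 valid matches — {0↦1, 1↦4, 2↦2}, {0↦1, 1↦4, 2↦5}, {0↦1, 1↦4, 2↦6} (+22 more)
R3: no valid match — LHS pattern not found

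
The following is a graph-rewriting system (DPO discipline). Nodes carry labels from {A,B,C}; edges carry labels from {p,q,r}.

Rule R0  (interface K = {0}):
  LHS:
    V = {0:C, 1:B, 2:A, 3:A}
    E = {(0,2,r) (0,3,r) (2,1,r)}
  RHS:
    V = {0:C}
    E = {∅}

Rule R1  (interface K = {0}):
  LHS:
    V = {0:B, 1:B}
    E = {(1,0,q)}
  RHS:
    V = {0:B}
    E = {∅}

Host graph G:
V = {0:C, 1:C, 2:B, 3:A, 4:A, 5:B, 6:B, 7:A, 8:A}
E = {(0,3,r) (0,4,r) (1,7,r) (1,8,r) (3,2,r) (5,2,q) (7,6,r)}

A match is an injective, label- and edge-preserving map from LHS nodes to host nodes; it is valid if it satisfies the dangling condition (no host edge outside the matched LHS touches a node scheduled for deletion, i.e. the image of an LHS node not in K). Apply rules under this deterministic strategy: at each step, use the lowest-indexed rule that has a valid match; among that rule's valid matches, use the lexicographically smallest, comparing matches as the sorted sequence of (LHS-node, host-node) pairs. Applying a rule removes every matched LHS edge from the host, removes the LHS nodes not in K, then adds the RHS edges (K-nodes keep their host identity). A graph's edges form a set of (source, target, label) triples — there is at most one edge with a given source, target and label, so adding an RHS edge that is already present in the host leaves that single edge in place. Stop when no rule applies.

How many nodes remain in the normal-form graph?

[0] host  ⇒  9 nodes, 7 edges  {0-r->3 0-r->4 1-r->7 1-r->8 3-r->2 5-q->2 7-r->6}
[1] R0 @ {0↦1, 1↦6, 2↦7, 3↦8}  ⇒  6 nodes, 4 edges  {0-r->3 0-r->4 3-r->2 5-q->2}
[2] R1 @ {0↦2, 1↦5}  ⇒  5 nodes, 3 edges  {0-r->3 0-r->4 3-r->2}
[3] R0 @ {0↦0, 1↦2, 2↦3, 3↦4}  ⇒  2 nodes, 0 edges  {∅}
halt: no rule applies after step 3
NF nodes: {0:C, 1:C}

Answer: 2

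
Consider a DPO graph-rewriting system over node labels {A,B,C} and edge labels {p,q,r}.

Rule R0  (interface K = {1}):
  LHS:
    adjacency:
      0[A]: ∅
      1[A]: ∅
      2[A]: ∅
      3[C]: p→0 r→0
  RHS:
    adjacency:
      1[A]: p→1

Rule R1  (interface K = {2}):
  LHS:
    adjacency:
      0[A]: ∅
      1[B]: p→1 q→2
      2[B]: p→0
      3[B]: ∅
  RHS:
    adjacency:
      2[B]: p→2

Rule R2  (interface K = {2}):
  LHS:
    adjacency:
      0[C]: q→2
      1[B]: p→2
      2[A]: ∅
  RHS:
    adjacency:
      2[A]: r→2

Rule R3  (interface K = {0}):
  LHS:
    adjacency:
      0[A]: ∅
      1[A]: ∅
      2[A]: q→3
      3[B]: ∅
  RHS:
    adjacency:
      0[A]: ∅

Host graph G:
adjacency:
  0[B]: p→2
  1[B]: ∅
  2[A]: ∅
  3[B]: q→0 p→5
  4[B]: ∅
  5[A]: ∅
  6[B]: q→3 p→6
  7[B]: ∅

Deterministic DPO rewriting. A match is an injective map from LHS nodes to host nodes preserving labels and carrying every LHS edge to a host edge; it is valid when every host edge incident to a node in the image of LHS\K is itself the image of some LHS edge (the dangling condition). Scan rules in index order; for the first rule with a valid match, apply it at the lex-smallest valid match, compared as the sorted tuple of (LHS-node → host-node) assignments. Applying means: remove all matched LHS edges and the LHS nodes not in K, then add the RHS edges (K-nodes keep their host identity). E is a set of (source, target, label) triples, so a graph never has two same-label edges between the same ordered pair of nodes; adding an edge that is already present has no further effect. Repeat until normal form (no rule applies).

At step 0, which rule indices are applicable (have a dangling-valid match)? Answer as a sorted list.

R0: no valid match — LHS pattern not found
R1: 3 valid matches — {0↦5, 1↦6, 2↦3, 3↦1}, {0↦5, 1↦6, 2↦3, 3↦4}, {0↦5, 1↦6, 2↦3, 3↦7}
R2: no valid match — LHS pattern not found
R3: no valid match — LHS pattern not found

Answer: [R1]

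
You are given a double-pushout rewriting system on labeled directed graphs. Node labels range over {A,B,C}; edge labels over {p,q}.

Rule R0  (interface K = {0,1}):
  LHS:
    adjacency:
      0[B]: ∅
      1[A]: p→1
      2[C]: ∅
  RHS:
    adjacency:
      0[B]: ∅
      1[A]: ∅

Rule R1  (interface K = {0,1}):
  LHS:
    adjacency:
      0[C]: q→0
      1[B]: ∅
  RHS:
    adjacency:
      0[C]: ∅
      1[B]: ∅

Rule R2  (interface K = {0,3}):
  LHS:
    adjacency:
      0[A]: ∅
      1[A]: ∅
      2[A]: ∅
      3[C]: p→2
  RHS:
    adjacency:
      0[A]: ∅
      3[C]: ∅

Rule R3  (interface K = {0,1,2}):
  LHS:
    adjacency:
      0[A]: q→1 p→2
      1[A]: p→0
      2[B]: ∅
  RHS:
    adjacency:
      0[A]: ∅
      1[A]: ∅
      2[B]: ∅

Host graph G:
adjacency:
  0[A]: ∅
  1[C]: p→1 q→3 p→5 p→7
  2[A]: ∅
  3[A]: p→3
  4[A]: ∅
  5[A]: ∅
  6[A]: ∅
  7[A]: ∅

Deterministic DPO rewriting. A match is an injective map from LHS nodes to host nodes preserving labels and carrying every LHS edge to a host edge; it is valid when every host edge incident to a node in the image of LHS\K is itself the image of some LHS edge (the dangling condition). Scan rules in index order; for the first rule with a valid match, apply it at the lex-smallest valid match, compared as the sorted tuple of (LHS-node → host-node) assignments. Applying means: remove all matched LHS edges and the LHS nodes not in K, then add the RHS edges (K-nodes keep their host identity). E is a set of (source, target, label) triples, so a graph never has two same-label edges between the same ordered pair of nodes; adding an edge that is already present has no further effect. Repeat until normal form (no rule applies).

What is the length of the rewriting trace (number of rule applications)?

initial: |V|=8 |E|=5  E = 1-p->1 1-q->3 1-p->5 1-p->7 3-p->3
step 1: apply R2 at {0↦0, 1↦2, 2↦5, 3↦1}  → |V|=6 |E|=4  E = 1-p->1 1-q->3 1-p->7 3-p->3
step 2: apply R2 at {0↦0, 1↦4, 2↦7, 3↦1}  → |V|=4 |E|=3  E = 1-p->1 1-q->3 3-p->3
halt: no rule applies after step 2

Answer: 2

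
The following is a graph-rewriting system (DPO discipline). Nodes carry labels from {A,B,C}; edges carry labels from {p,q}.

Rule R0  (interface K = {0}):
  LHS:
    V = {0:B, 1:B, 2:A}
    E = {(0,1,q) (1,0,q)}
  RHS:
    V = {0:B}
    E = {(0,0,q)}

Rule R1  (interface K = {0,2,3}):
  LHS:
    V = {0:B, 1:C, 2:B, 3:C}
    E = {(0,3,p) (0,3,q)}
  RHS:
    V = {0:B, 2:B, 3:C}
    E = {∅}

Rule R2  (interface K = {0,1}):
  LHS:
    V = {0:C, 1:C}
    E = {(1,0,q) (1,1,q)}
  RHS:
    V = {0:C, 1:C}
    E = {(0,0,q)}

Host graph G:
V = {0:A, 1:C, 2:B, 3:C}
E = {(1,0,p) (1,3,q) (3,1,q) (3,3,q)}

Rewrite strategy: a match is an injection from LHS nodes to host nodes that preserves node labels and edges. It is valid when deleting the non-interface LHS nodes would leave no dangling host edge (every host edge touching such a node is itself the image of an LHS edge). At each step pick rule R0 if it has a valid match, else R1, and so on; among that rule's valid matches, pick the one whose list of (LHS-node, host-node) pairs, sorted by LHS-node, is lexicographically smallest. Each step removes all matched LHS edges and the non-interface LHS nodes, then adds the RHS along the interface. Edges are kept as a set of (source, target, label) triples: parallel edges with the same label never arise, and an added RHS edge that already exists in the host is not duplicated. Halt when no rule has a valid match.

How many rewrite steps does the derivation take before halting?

Answer: 2

Derivation:
[0] host  ⇒  4 nodes, 4 edges  {1-p->0 1-q->3 3-q->1 3-q->3}
[1] R2 @ {0↦1, 1↦3}  ⇒  4 nodes, 3 edges  {1-p->0 1-q->1 1-q->3}
[2] R2 @ {0↦3, 1↦1}  ⇒  4 nodes, 2 edges  {1-p->0 3-q->3}
halt: no rule applies after step 2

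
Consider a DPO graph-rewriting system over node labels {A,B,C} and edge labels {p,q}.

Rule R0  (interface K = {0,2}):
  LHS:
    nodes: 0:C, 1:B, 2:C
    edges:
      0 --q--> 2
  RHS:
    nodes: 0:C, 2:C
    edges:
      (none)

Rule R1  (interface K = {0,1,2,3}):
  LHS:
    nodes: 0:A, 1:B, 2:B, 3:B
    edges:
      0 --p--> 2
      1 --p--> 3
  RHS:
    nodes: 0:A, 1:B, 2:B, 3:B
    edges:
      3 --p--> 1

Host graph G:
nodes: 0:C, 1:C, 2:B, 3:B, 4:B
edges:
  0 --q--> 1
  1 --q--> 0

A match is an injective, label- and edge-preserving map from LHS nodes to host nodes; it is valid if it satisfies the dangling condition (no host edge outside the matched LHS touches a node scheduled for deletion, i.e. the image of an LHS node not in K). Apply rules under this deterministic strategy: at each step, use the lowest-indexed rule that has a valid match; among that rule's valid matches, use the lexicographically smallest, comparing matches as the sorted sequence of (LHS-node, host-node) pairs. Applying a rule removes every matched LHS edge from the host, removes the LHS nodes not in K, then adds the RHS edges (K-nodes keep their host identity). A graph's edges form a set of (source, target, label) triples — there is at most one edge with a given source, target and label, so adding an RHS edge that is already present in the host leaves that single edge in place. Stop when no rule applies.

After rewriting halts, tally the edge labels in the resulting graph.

initial: |V|=5 |E|=2  E = 0-q->1 1-q->0
step 1: apply R0 at {0↦0, 1↦2, 2↦1}  → |V|=4 |E|=1  E = 1-q->0
step 2: apply R0 at {0↦1, 1↦3, 2↦0}  → |V|=3 |E|=0  E = ∅
final graph: no rule applies after step 2
NF edges: []

Answer: (no edges)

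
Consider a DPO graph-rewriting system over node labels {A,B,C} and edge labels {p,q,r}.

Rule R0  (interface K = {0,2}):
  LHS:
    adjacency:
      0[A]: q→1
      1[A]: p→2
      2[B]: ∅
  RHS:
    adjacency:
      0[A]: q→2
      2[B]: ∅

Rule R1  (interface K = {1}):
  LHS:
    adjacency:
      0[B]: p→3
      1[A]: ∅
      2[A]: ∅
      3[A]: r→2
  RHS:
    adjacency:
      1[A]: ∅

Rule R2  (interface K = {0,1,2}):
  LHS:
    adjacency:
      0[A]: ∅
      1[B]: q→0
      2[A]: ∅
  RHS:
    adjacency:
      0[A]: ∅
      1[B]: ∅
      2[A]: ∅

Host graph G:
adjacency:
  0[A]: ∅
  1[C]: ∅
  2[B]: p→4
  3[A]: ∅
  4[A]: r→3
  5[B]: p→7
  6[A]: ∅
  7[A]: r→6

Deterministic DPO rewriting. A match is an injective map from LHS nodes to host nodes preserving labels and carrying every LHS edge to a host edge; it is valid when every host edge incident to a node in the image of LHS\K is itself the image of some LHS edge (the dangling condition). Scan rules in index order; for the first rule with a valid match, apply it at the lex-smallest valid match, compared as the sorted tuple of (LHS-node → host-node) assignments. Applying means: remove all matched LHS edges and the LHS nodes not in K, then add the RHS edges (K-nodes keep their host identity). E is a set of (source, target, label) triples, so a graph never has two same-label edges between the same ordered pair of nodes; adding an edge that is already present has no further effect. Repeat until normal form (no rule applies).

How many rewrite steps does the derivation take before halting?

Answer: 2

Rewrite trace:
start.  V:8 E:4  edges: 2-p->4 4-r->3 5-p->7 7-r->6
1. fire R1 via {0↦2, 1↦0, 2↦3, 3↦4}  →  V:5 E:2  edges: 5-p->7 7-r->6
2. fire R1 via {0↦5, 1↦0, 2↦6, 3↦7}  →  V:2 E:0  edges: ∅
halt: no rule applies after step 2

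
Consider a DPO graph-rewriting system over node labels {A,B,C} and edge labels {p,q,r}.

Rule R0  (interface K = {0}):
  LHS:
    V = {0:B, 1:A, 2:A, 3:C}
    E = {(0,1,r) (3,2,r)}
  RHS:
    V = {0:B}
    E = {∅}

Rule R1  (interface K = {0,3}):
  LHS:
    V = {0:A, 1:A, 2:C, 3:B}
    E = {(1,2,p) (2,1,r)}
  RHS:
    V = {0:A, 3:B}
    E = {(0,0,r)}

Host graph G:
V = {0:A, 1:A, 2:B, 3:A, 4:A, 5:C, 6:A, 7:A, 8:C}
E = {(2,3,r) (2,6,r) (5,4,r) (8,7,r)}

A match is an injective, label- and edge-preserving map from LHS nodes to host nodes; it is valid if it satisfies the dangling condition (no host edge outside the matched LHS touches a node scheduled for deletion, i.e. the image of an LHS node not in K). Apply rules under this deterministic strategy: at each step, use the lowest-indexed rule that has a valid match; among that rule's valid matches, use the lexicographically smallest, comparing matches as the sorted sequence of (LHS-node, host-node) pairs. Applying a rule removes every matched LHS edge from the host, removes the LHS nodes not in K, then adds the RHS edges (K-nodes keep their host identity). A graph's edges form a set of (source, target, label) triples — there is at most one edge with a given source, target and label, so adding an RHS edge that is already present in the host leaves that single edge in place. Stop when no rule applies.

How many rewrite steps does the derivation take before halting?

initial: |V|=9 |E|=4  E = 2-r->3 2-r->6 5-r->4 8-r->7
step 1: apply R0 at {0↦2, 1↦3, 2↦4, 3↦5}  → |V|=6 |E|=2  E = 2-r->6 8-r->7
step 2: apply R0 at {0↦2, 1↦6, 2↦7, 3↦8}  → |V|=3 |E|=0  E = ∅
final graph: no rule applies after step 2

Answer: 2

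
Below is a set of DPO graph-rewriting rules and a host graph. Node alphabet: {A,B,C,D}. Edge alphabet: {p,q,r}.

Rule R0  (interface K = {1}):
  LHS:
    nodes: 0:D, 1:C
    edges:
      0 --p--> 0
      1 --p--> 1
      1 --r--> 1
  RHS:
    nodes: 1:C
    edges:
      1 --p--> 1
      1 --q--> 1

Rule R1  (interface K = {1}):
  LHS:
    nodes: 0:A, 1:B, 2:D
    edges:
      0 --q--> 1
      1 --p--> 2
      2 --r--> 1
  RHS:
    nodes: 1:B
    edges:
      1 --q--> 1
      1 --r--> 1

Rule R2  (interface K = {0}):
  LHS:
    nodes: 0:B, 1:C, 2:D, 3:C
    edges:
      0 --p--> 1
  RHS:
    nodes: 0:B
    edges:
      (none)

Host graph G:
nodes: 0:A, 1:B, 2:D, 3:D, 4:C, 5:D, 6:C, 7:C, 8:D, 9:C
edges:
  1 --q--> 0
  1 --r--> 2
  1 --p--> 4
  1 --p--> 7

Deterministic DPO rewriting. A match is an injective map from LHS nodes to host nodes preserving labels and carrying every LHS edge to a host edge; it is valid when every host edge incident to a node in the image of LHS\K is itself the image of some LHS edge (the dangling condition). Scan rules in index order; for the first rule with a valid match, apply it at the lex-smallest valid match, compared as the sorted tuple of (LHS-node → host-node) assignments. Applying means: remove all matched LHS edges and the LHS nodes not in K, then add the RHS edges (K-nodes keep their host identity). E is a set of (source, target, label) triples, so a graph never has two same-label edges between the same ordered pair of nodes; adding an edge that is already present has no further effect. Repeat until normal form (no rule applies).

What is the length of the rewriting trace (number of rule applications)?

initial: |V|=10 |E|=4  E = 1-q->0 1-r->2 1-p->4 1-p->7
step 1: apply R2 at {0↦1, 1↦4, 2↦3, 3↦6}  → |V|=7 |E|=3  E = 1-q->0 1-r->2 1-p->7
step 2: apply R2 at {0↦1, 1↦7, 2↦5, 3↦9}  → |V|=4 |E|=2  E = 1-q->0 1-r->2
final graph: no rule applies after step 2

Answer: 2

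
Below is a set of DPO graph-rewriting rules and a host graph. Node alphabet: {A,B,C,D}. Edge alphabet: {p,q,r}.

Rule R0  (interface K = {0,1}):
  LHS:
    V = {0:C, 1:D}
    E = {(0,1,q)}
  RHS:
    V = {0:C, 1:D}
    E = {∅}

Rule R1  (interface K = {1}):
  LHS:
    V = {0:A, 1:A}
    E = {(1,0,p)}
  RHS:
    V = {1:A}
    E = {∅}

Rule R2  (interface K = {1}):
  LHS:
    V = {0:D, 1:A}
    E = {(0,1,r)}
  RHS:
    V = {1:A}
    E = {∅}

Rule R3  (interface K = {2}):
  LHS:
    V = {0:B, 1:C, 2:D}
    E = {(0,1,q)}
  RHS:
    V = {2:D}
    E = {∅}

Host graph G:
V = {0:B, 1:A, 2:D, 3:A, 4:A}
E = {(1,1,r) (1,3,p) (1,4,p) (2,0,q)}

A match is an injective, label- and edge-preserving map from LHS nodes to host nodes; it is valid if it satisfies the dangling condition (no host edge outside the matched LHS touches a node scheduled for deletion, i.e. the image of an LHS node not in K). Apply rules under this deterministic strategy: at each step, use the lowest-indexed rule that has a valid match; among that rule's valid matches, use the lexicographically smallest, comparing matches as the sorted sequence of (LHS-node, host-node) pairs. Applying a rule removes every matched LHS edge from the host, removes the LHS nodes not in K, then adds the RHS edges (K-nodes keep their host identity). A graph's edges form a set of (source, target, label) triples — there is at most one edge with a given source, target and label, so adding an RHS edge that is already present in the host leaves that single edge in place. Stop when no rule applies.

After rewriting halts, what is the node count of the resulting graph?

Answer: 3

Rewrite trace:
[0] host  ⇒  5 nodes, 4 edges  {1-r->1 1-p->3 1-p->4 2-q->0}
[1] R1 @ {0↦3, 1↦1}  ⇒  4 nodes, 3 edges  {1-r->1 1-p->4 2-q->0}
[2] R1 @ {0↦4, 1↦1}  ⇒  3 nodes, 2 edges  {1-r->1 2-q->0}
final graph: no rule applies after step 2
NF nodes: {0:B, 1:A, 2:D}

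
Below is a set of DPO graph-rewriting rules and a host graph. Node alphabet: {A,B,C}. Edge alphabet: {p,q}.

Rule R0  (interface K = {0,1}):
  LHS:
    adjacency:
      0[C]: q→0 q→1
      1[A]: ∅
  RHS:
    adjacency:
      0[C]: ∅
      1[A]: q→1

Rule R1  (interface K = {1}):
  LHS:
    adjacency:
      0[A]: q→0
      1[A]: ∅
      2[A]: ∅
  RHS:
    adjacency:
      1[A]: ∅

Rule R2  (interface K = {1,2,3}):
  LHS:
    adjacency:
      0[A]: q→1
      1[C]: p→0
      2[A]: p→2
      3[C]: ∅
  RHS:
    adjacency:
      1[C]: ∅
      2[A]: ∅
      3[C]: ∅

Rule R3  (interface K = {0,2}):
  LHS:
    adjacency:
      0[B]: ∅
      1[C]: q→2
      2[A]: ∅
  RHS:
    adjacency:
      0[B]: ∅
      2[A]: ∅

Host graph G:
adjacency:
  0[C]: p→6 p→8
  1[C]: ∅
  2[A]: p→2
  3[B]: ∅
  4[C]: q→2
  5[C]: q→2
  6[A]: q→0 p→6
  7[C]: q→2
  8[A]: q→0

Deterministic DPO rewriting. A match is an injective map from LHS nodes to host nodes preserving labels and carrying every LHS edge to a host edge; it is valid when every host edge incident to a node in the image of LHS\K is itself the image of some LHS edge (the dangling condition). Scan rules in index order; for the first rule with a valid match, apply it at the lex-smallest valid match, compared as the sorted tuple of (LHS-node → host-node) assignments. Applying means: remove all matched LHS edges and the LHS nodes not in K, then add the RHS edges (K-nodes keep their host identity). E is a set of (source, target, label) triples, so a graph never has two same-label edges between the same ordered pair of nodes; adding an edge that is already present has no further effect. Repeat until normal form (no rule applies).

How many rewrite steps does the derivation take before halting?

Answer: 4

Steps:
initial: |V|=9 |E|=9  E = 0-p->6 0-p->8 2-p->2 4-q->2 5-q->2 6-q->0 6-p->6 7-q->2 8-q->0
step 1: apply R2 at {0↦8, 1↦0, 2↦2, 3↦1}  → |V|=8 |E|=6  E = 0-p->6 4-q->2 5-q->2 6-q->0 6-p->6 7-q->2
step 2: apply R3 at {0↦3, 1↦4, 2↦2}  → |V|=7 |E|=5  E = 0-p->6 5-q->2 6-q->0 6-p->6 7-q->2
step 3: apply R3 at {0↦3, 1↦5, 2↦2}  → |V|=6 |E|=4  E = 0-p->6 6-q->0 6-p->6 7-q->2
step 4: apply R3 at {0↦3, 1↦7, 2↦2}  → |V|=5 |E|=3  E = 0-p->6 6-q->0 6-p->6
halt: no rule applies after step 4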